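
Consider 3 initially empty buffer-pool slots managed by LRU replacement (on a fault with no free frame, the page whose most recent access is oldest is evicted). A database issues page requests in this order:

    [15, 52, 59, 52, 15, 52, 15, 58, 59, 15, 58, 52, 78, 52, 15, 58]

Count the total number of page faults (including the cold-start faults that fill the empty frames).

9

15 → fault, frames (15)
52 → fault, frames (15 52)
59 → fault, frames (15 52 59)
52 → hit
15 → hit
52 → hit
15 → hit
58 → fault, evict 59, frames (52 15 58)
59 → fault, evict 52, frames (15 58 59)
15 → hit
58 → hit
52 → fault, evict 59, frames (15 58 52)
78 → fault, evict 15, frames (58 52 78)
52 → hit
15 → fault, evict 58, frames (78 52 15)
58 → fault, evict 78, frames (52 15 58)
Page faults: 9.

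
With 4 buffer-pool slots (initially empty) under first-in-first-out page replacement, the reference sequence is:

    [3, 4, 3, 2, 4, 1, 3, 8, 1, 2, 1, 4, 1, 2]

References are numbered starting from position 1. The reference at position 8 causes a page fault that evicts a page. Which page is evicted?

pos 1: 3 → fault, frames [3]
pos 2: 4 → fault, frames [3, 4]
pos 3: 3 → hit
pos 4: 2 → fault, frames [3, 4, 2]
pos 5: 4 → hit
pos 6: 1 → fault, frames [3, 4, 2, 1]
pos 7: 3 → hit
pos 8: 8 → fault, evict 3, frames [4, 2, 1, 8]
At position 8, page 3 is evicted.

3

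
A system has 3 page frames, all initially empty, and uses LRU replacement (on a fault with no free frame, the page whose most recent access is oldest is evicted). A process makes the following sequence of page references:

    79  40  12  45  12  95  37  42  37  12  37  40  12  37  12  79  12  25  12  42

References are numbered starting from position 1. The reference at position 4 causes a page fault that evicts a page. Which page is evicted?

pos 1: 79 → fault, frames [79]
pos 2: 40 → fault, frames [79, 40]
pos 3: 12 → fault, frames [79, 40, 12]
pos 4: 45 → fault, evict 79, frames [40, 12, 45]
At position 4, page 79 is evicted.

79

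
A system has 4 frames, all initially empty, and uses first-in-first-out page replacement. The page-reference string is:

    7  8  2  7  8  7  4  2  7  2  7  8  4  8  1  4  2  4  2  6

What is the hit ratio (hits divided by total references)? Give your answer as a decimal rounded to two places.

0.70

7 -> fault, frames [7]
8 -> fault, frames [7, 8]
2 -> fault, frames [7, 8, 2]
7 -> hit
8 -> hit
7 -> hit
4 -> fault, frames [7, 8, 2, 4]
2 -> hit
7 -> hit
2 -> hit
7 -> hit
8 -> hit
4 -> hit
8 -> hit
1 -> fault, evict 7, frames [8, 2, 4, 1]
4 -> hit
2 -> hit
4 -> hit
2 -> hit
6 -> fault, evict 8, frames [2, 4, 1, 6]
Hits: 14 of 20 references → 14/20 = 0.7000.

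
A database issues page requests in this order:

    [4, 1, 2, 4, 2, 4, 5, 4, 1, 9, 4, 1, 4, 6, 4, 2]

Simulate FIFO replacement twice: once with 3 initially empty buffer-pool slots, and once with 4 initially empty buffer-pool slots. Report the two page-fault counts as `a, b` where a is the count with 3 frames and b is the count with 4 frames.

3 frames: F F F . . . F F F F . . . F F F → 10 faults.
4 frames: F F F . . . F . . F F F . F . F → 9 faults.
9 < 10: adding a frame reduced faults, as is typical.

10, 9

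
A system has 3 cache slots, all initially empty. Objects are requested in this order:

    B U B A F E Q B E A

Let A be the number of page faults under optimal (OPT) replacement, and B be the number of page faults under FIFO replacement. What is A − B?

-1

Under OPT: F F . F F F F . . F → 7 faults.
Under FIFO: F F . F F F F F . F → 8 faults.
A − B = 7 − 8 = -1.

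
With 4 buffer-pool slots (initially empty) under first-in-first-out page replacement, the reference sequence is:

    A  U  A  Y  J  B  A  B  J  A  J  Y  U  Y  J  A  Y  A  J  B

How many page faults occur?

A → fault, frames [A]
U → fault, frames [A, U]
A → hit
Y → fault, frames [A, U, Y]
J → fault, frames [A, U, Y, J]
B → fault, evict A, frames [U, Y, J, B]
A → fault, evict U, frames [Y, J, B, A]
B → hit
J → hit
A → hit
J → hit
Y → hit
U → fault, evict Y, frames [J, B, A, U]
Y → fault, evict J, frames [B, A, U, Y]
J → fault, evict B, frames [A, U, Y, J]
A → hit
Y → hit
A → hit
J → hit
B → fault, evict A, frames [U, Y, J, B]
Page faults: 10.

10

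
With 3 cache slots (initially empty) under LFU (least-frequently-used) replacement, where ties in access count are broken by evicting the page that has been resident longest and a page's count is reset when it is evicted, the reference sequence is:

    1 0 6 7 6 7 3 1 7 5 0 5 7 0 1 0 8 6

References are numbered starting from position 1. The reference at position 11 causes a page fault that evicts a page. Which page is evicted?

pos 1: 1 → fault, frames (1)
pos 2: 0 → fault, frames (1 0)
pos 3: 6 → fault, frames (1 0 6)
pos 4: 7 → fault, evict 1, frames (0 6 7)
pos 5: 6 → hit
pos 6: 7 → hit
pos 7: 3 → fault, evict 0, frames (6 7 3)
pos 8: 1 → fault, evict 3, frames (6 7 1)
pos 9: 7 → hit
pos 10: 5 → fault, evict 1, frames (6 7 5)
pos 11: 0 → fault, evict 5, frames (6 7 0)
At position 11, page 5 is evicted.

5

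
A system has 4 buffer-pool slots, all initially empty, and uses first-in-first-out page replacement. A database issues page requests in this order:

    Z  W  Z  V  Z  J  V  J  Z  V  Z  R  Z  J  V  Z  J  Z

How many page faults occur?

Z -> fault, frames (Z)
W -> fault, frames (Z W)
Z -> hit
V -> fault, frames (Z W V)
Z -> hit
J -> fault, frames (Z W V J)
V -> hit
J -> hit
Z -> hit
V -> hit
Z -> hit
R -> fault, evict Z, frames (W V J R)
Z -> fault, evict W, frames (V J R Z)
J -> hit
V -> hit
Z -> hit
J -> hit
Z -> hit
Page faults: 6.

6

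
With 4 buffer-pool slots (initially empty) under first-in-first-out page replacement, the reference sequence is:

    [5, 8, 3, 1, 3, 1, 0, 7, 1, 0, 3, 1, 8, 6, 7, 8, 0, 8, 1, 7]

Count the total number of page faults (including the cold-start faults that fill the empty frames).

5: miss, frames (5)
8: miss, frames (5 8)
3: miss, frames (5 8 3)
1: miss, frames (5 8 3 1)
3: hit
1: hit
0: miss, evict 5, frames (8 3 1 0)
7: miss, evict 8, frames (3 1 0 7)
1: hit
0: hit
3: hit
1: hit
8: miss, evict 3, frames (1 0 7 8)
6: miss, evict 1, frames (0 7 8 6)
7: hit
8: hit
0: hit
8: hit
1: miss, evict 0, frames (7 8 6 1)
7: hit
Page faults: 9.

9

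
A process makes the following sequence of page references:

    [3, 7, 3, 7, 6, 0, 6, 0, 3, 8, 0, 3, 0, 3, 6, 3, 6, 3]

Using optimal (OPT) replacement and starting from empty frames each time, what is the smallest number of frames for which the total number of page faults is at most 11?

2

f=1: 18 faults
f=2: 8 faults
f=3: 6 faults
f=4: 5 faults
f=5: 5 faults
Smallest f with faults ≤ 11 is 2.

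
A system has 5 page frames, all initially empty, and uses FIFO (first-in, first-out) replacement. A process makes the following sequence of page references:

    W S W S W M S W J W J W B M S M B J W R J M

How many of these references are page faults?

W -> miss, frames [W]
S -> miss, frames [W, S]
W -> hit
S -> hit
W -> hit
M -> miss, frames [W, S, M]
S -> hit
W -> hit
J -> miss, frames [W, S, M, J]
W -> hit
J -> hit
W -> hit
B -> miss, frames [W, S, M, J, B]
M -> hit
S -> hit
M -> hit
B -> hit
J -> hit
W -> hit
R -> miss, evict W, frames [S, M, J, B, R]
J -> hit
M -> hit
Page faults: 6.

6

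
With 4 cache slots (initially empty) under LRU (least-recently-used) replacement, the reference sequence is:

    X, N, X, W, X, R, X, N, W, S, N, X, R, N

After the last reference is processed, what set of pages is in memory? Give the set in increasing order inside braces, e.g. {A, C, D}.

X: miss, frames [X]
N: miss, frames [X, N]
X: hit
W: miss, frames [N, X, W]
X: hit
R: miss, frames [N, W, X, R]
X: hit
N: hit
W: hit
S: miss, evict R, frames [X, N, W, S]
N: hit
X: hit
R: miss, evict W, frames [S, N, X, R]
N: hit

{N, R, S, X}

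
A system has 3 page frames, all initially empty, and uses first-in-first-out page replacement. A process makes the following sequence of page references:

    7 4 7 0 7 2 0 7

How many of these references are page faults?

5

7 -> miss, frames {7}
4 -> miss, frames {7,4}
7 -> hit
0 -> miss, frames {7,4,0}
7 -> hit
2 -> miss, evict 7, frames {4,0,2}
0 -> hit
7 -> miss, evict 4, frames {0,2,7}
Page faults: 5.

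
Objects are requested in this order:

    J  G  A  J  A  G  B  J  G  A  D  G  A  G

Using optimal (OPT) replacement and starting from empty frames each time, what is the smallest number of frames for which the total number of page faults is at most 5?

f=1: 14 faults
f=2: 9 faults
f=3: 6 faults
f=4: 5 faults
f=5: 5 faults
Smallest f with faults ≤ 5 is 4.

4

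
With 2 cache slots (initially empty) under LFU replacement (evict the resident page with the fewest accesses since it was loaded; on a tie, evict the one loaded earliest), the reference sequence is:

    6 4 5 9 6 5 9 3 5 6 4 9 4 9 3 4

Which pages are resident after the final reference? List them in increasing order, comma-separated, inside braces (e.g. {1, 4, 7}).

{4, 9}

6: miss, frames {6}
4: miss, frames {6,4}
5: miss, evict 6, frames {4,5}
9: miss, evict 4, frames {5,9}
6: miss, evict 5, frames {9,6}
5: miss, evict 9, frames {6,5}
9: miss, evict 6, frames {5,9}
3: miss, evict 5, frames {9,3}
5: miss, evict 9, frames {3,5}
6: miss, evict 3, frames {5,6}
4: miss, evict 5, frames {6,4}
9: miss, evict 6, frames {4,9}
4: hit
9: hit
3: miss, evict 4, frames {9,3}
4: miss, evict 3, frames {9,4}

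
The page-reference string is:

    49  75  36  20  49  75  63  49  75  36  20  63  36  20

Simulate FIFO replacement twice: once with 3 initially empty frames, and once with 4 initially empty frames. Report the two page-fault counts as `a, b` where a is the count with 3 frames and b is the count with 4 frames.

9, 10

3 frames: F F F F F F F . . F F . . . → 9 faults.
4 frames: F F F F . . F F F F F F . . → 10 faults.
10 > 9: adding a frame increased faults — Belady's anomaly.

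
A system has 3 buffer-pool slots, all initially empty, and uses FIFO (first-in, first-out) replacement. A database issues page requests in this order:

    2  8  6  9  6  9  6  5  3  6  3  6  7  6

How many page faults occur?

2 -> miss, frames {2}
8 -> miss, frames {2,8}
6 -> miss, frames {2,8,6}
9 -> miss, evict 2, frames {8,6,9}
6 -> hit
9 -> hit
6 -> hit
5 -> miss, evict 8, frames {6,9,5}
3 -> miss, evict 6, frames {9,5,3}
6 -> miss, evict 9, frames {5,3,6}
3 -> hit
6 -> hit
7 -> miss, evict 5, frames {3,6,7}
6 -> hit
Page faults: 8.

8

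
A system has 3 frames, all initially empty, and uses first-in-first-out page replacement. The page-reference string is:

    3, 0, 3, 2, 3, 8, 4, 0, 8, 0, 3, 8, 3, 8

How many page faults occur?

8

3: fault, frames [3]
0: fault, frames [3, 0]
3: hit
2: fault, frames [3, 0, 2]
3: hit
8: fault, evict 3, frames [0, 2, 8]
4: fault, evict 0, frames [2, 8, 4]
0: fault, evict 2, frames [8, 4, 0]
8: hit
0: hit
3: fault, evict 8, frames [4, 0, 3]
8: fault, evict 4, frames [0, 3, 8]
3: hit
8: hit
Page faults: 8.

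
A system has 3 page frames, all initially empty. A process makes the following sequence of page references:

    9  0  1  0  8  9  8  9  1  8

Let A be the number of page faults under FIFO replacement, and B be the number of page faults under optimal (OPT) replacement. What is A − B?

1

Under FIFO: F F F . F F . . . . → 5 faults.
Under OPT: F F F . F . . . . . → 4 faults.
A − B = 5 − 4 = 1.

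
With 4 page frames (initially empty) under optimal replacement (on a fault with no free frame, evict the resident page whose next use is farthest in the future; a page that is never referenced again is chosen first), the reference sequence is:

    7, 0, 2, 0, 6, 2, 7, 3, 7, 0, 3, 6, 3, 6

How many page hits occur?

7: fault, frames [7]
0: fault, frames [7, 0]
2: fault, frames [7, 0, 2]
0: hit
6: fault, frames [7, 0, 2, 6]
2: hit
7: hit
3: fault, evict 2, frames [7, 0, 6, 3]
7: hit
0: hit
3: hit
6: hit
3: hit
6: hit
Hits: 9.

9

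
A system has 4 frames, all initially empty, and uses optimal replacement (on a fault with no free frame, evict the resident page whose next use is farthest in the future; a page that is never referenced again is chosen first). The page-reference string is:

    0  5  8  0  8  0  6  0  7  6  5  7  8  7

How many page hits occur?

0 -> miss, frames (0)
5 -> miss, frames (0 5)
8 -> miss, frames (0 5 8)
0 -> hit
8 -> hit
0 -> hit
6 -> miss, frames (0 5 8 6)
0 -> hit
7 -> miss, evict 0, frames (5 8 6 7)
6 -> hit
5 -> hit
7 -> hit
8 -> hit
7 -> hit
Hits: 9.

9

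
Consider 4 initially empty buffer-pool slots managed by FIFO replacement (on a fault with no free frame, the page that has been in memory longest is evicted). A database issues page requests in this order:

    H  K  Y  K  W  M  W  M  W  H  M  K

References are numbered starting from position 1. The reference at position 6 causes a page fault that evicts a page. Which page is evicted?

H

pos 1: H: fault, frames (H)
pos 2: K: fault, frames (H K)
pos 3: Y: fault, frames (H K Y)
pos 4: K: hit
pos 5: W: fault, frames (H K Y W)
pos 6: M: fault, evict H, frames (K Y W M)
At position 6, page H is evicted.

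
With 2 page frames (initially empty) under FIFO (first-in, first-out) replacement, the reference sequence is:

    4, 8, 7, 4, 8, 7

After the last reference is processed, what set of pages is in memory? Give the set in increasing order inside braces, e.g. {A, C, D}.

4 -> miss, frames (4)
8 -> miss, frames (4 8)
7 -> miss, evict 4, frames (8 7)
4 -> miss, evict 8, frames (7 4)
8 -> miss, evict 7, frames (4 8)
7 -> miss, evict 4, frames (8 7)

{7, 8}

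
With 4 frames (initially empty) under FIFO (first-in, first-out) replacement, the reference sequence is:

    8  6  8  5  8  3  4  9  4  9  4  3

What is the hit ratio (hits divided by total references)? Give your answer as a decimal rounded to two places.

8: miss, frames {8}
6: miss, frames {8,6}
8: hit
5: miss, frames {8,6,5}
8: hit
3: miss, frames {8,6,5,3}
4: miss, evict 8, frames {6,5,3,4}
9: miss, evict 6, frames {5,3,4,9}
4: hit
9: hit
4: hit
3: hit
Hits: 6 of 12 references → 6/12 = 0.5000.

0.50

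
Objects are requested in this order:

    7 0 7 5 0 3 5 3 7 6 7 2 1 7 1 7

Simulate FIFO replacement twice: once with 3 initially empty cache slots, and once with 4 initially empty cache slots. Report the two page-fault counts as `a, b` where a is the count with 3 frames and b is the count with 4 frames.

3 frames: F F . F . F . . F F . F F F . . → 9 faults.
4 frames: F F . F . F . . . F F F F . . . → 8 faults.
8 < 9: adding a frame reduced faults, as is typical.

9, 8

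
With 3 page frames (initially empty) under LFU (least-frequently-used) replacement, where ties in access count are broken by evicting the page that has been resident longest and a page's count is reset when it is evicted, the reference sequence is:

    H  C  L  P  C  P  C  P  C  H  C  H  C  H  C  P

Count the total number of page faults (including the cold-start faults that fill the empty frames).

5

H -> miss, frames (H)
C -> miss, frames (H C)
L -> miss, frames (H C L)
P -> miss, evict H, frames (C L P)
C -> hit
P -> hit
C -> hit
P -> hit
C -> hit
H -> miss, evict L, frames (C P H)
C -> hit
H -> hit
C -> hit
H -> hit
C -> hit
P -> hit
Page faults: 5.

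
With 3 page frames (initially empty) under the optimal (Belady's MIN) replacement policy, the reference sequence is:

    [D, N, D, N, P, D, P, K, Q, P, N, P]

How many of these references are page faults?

D -> miss, frames {D}
N -> miss, frames {D,N}
D -> hit
N -> hit
P -> miss, frames {D,N,P}
D -> hit
P -> hit
K -> miss, evict D, frames {N,P,K}
Q -> miss, evict K, frames {N,P,Q}
P -> hit
N -> hit
P -> hit
Page faults: 5.

5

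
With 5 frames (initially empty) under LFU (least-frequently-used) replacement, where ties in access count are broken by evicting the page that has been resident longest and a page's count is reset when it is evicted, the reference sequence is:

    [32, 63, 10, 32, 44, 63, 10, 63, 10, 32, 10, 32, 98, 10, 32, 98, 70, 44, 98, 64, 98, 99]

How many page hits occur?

13

32: miss, frames {32}
63: miss, frames {32,63}
10: miss, frames {32,63,10}
32: hit
44: miss, frames {32,63,10,44}
63: hit
10: hit
63: hit
10: hit
32: hit
10: hit
32: hit
98: miss, frames {32,63,10,44,98}
10: hit
32: hit
98: hit
70: miss, evict 44, frames {32,63,10,98,70}
44: miss, evict 70, frames {32,63,10,98,44}
98: hit
64: miss, evict 44, frames {32,63,10,98,64}
98: hit
99: miss, evict 64, frames {32,63,10,98,99}
Hits: 13.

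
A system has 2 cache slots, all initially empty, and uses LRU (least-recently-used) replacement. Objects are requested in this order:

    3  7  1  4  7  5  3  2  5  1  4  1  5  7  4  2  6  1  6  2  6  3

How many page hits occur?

3 -> miss, frames {3}
7 -> miss, frames {3,7}
1 -> miss, evict 3, frames {7,1}
4 -> miss, evict 7, frames {1,4}
7 -> miss, evict 1, frames {4,7}
5 -> miss, evict 4, frames {7,5}
3 -> miss, evict 7, frames {5,3}
2 -> miss, evict 5, frames {3,2}
5 -> miss, evict 3, frames {2,5}
1 -> miss, evict 2, frames {5,1}
4 -> miss, evict 5, frames {1,4}
1 -> hit
5 -> miss, evict 4, frames {1,5}
7 -> miss, evict 1, frames {5,7}
4 -> miss, evict 5, frames {7,4}
2 -> miss, evict 7, frames {4,2}
6 -> miss, evict 4, frames {2,6}
1 -> miss, evict 2, frames {6,1}
6 -> hit
2 -> miss, evict 1, frames {6,2}
6 -> hit
3 -> miss, evict 2, frames {6,3}
Hits: 3.

3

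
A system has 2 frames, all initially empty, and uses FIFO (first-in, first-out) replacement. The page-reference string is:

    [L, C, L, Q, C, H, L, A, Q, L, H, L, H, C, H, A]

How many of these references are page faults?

11

L: fault, frames [L]
C: fault, frames [L, C]
L: hit
Q: fault, evict L, frames [C, Q]
C: hit
H: fault, evict C, frames [Q, H]
L: fault, evict Q, frames [H, L]
A: fault, evict H, frames [L, A]
Q: fault, evict L, frames [A, Q]
L: fault, evict A, frames [Q, L]
H: fault, evict Q, frames [L, H]
L: hit
H: hit
C: fault, evict L, frames [H, C]
H: hit
A: fault, evict H, frames [C, A]
Page faults: 11.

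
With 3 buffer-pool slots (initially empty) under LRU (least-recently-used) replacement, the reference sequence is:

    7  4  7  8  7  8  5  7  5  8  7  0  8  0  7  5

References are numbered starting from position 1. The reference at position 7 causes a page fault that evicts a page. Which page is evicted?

pos 1: 7 -> fault, frames (7)
pos 2: 4 -> fault, frames (7 4)
pos 3: 7 -> hit
pos 4: 8 -> fault, frames (4 7 8)
pos 5: 7 -> hit
pos 6: 8 -> hit
pos 7: 5 -> fault, evict 4, frames (7 8 5)
At position 7, page 4 is evicted.

4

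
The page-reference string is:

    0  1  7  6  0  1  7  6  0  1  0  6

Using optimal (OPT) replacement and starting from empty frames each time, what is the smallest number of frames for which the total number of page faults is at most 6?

f=1: 12 faults
f=2: 9 faults
f=3: 6 faults
f=4: 4 faults
Smallest f with faults ≤ 6 is 3.

3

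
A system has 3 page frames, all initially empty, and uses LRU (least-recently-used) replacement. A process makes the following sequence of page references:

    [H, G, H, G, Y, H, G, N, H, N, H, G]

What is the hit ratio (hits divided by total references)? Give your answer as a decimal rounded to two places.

0.67

H → fault, frames (H)
G → fault, frames (H G)
H → hit
G → hit
Y → fault, frames (H G Y)
H → hit
G → hit
N → fault, evict Y, frames (H G N)
H → hit
N → hit
H → hit
G → hit
Hits: 8 of 12 references → 8/12 = 0.6667.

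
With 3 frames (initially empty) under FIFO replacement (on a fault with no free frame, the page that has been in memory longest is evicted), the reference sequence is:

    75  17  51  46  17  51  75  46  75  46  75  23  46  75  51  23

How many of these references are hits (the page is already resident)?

9

75 -> miss, frames [75]
17 -> miss, frames [75, 17]
51 -> miss, frames [75, 17, 51]
46 -> miss, evict 75, frames [17, 51, 46]
17 -> hit
51 -> hit
75 -> miss, evict 17, frames [51, 46, 75]
46 -> hit
75 -> hit
46 -> hit
75 -> hit
23 -> miss, evict 51, frames [46, 75, 23]
46 -> hit
75 -> hit
51 -> miss, evict 46, frames [75, 23, 51]
23 -> hit
Hits: 9.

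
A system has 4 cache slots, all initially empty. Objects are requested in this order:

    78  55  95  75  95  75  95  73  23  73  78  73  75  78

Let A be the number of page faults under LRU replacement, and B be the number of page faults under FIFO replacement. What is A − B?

Under LRU: F F F F . . . F F . F . F . → 8 faults.
Under FIFO: F F F F . . . F F . F . . . → 7 faults.
A − B = 8 − 7 = 1.

1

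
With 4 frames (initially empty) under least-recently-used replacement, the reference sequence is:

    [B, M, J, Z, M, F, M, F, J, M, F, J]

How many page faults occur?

B: miss, frames {B}
M: miss, frames {B,M}
J: miss, frames {B,M,J}
Z: miss, frames {B,M,J,Z}
M: hit
F: miss, evict B, frames {J,Z,M,F}
M: hit
F: hit
J: hit
M: hit
F: hit
J: hit
Page faults: 5.

5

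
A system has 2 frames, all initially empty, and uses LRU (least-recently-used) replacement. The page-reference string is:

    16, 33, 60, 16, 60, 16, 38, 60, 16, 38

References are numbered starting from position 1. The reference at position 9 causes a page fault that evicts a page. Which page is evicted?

pos 1: 16: fault, frames [16]
pos 2: 33: fault, frames [16, 33]
pos 3: 60: fault, evict 16, frames [33, 60]
pos 4: 16: fault, evict 33, frames [60, 16]
pos 5: 60: hit
pos 6: 16: hit
pos 7: 38: fault, evict 60, frames [16, 38]
pos 8: 60: fault, evict 16, frames [38, 60]
pos 9: 16: fault, evict 38, frames [60, 16]
At position 9, page 38 is evicted.

38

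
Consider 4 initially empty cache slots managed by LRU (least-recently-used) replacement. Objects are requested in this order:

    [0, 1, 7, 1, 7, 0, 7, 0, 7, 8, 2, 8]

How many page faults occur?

5

0: fault, frames (0)
1: fault, frames (0 1)
7: fault, frames (0 1 7)
1: hit
7: hit
0: hit
7: hit
0: hit
7: hit
8: fault, frames (1 0 7 8)
2: fault, evict 1, frames (0 7 8 2)
8: hit
Page faults: 5.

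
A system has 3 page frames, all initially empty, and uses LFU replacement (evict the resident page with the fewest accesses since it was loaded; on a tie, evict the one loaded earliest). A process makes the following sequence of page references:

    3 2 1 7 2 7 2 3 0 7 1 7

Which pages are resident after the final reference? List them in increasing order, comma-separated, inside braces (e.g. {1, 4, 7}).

{1, 2, 7}

3 → fault, frames [3]
2 → fault, frames [3, 2]
1 → fault, frames [3, 2, 1]
7 → fault, evict 3, frames [2, 1, 7]
2 → hit
7 → hit
2 → hit
3 → fault, evict 1, frames [2, 7, 3]
0 → fault, evict 3, frames [2, 7, 0]
7 → hit
1 → fault, evict 0, frames [2, 7, 1]
7 → hit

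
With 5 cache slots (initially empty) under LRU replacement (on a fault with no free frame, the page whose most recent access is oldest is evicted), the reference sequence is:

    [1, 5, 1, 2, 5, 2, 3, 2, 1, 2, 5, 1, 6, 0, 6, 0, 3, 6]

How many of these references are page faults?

7

1 → miss, frames (1)
5 → miss, frames (1 5)
1 → hit
2 → miss, frames (5 1 2)
5 → hit
2 → hit
3 → miss, frames (1 5 2 3)
2 → hit
1 → hit
2 → hit
5 → hit
1 → hit
6 → miss, frames (3 2 5 1 6)
0 → miss, evict 3, frames (2 5 1 6 0)
6 → hit
0 → hit
3 → miss, evict 2, frames (5 1 6 0 3)
6 → hit
Page faults: 7.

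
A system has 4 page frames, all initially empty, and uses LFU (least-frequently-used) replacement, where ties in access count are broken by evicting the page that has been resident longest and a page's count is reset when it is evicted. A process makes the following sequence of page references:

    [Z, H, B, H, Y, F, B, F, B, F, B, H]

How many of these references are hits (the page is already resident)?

Z → fault, frames (Z)
H → fault, frames (Z H)
B → fault, frames (Z H B)
H → hit
Y → fault, frames (Z H B Y)
F → fault, evict Z, frames (H B Y F)
B → hit
F → hit
B → hit
F → hit
B → hit
H → hit
Hits: 7.

7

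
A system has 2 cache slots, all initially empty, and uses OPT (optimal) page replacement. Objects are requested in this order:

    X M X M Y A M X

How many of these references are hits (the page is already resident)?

3

X: fault, frames (X)
M: fault, frames (X M)
X: hit
M: hit
Y: fault, evict X, frames (M Y)
A: fault, evict Y, frames (M A)
M: hit
X: fault, evict A, frames (M X)
Hits: 3.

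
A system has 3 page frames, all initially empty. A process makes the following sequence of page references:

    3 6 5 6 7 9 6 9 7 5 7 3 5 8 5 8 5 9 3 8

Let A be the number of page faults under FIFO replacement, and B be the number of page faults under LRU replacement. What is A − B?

Under FIFO: F F F . F F F . . F F F . F F . . F F F → 14 faults.
Under LRU: F F F . F F . . . F . F . F . . . F F F → 11 faults.
A − B = 14 − 11 = 3.

3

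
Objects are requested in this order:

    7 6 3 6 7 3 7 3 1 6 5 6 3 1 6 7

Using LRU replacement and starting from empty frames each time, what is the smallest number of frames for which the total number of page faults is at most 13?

2

f=1: 16 faults
f=2: 12 faults
f=3: 9 faults
f=4: 6 faults
f=5: 5 faults
Smallest f with faults ≤ 13 is 2.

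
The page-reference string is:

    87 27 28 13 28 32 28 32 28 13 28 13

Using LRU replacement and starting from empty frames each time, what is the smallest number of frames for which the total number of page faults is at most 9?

f=1: 12 faults
f=2: 6 faults
f=3: 5 faults
f=4: 5 faults
f=5: 5 faults
Smallest f with faults ≤ 9 is 2.

2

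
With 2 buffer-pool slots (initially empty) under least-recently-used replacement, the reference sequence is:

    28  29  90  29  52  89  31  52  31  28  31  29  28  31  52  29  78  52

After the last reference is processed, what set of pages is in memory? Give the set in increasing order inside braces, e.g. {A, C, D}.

28: miss, frames [28]
29: miss, frames [28, 29]
90: miss, evict 28, frames [29, 90]
29: hit
52: miss, evict 90, frames [29, 52]
89: miss, evict 29, frames [52, 89]
31: miss, evict 52, frames [89, 31]
52: miss, evict 89, frames [31, 52]
31: hit
28: miss, evict 52, frames [31, 28]
31: hit
29: miss, evict 28, frames [31, 29]
28: miss, evict 31, frames [29, 28]
31: miss, evict 29, frames [28, 31]
52: miss, evict 28, frames [31, 52]
29: miss, evict 31, frames [52, 29]
78: miss, evict 52, frames [29, 78]
52: miss, evict 29, frames [78, 52]

{52, 78}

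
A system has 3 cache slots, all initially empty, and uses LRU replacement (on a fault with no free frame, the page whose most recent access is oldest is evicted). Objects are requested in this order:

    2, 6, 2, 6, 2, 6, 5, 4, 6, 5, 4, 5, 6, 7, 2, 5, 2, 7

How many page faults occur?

7

2: fault, frames (2)
6: fault, frames (2 6)
2: hit
6: hit
2: hit
6: hit
5: fault, frames (2 6 5)
4: fault, evict 2, frames (6 5 4)
6: hit
5: hit
4: hit
5: hit
6: hit
7: fault, evict 4, frames (5 6 7)
2: fault, evict 5, frames (6 7 2)
5: fault, evict 6, frames (7 2 5)
2: hit
7: hit
Page faults: 7.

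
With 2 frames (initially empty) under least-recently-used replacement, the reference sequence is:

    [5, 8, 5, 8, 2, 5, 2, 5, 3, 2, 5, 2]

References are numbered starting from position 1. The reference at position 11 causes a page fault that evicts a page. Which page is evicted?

pos 1: 5: miss, frames [5]
pos 2: 8: miss, frames [5, 8]
pos 3: 5: hit
pos 4: 8: hit
pos 5: 2: miss, evict 5, frames [8, 2]
pos 6: 5: miss, evict 8, frames [2, 5]
pos 7: 2: hit
pos 8: 5: hit
pos 9: 3: miss, evict 2, frames [5, 3]
pos 10: 2: miss, evict 5, frames [3, 2]
pos 11: 5: miss, evict 3, frames [2, 5]
At position 11, page 3 is evicted.

3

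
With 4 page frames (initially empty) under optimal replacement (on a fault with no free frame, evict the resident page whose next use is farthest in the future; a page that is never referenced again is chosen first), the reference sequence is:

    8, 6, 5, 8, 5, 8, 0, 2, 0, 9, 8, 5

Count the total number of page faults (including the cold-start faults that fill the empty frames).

6

8: fault, frames [8]
6: fault, frames [8, 6]
5: fault, frames [8, 6, 5]
8: hit
5: hit
8: hit
0: fault, frames [8, 6, 5, 0]
2: fault, evict 6, frames [8, 5, 0, 2]
0: hit
9: fault, evict 2, frames [8, 5, 0, 9]
8: hit
5: hit
Page faults: 6.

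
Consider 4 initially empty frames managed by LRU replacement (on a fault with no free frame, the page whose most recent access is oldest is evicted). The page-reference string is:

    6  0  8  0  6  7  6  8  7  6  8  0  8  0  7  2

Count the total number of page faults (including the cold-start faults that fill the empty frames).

6: fault, frames [6]
0: fault, frames [6, 0]
8: fault, frames [6, 0, 8]
0: hit
6: hit
7: fault, frames [8, 0, 6, 7]
6: hit
8: hit
7: hit
6: hit
8: hit
0: hit
8: hit
0: hit
7: hit
2: fault, evict 6, frames [8, 0, 7, 2]
Page faults: 5.

5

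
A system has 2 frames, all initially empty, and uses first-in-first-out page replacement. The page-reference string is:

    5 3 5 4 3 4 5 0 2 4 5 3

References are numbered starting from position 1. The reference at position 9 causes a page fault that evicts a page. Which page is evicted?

pos 1: 5 -> fault, frames {5}
pos 2: 3 -> fault, frames {5,3}
pos 3: 5 -> hit
pos 4: 4 -> fault, evict 5, frames {3,4}
pos 5: 3 -> hit
pos 6: 4 -> hit
pos 7: 5 -> fault, evict 3, frames {4,5}
pos 8: 0 -> fault, evict 4, frames {5,0}
pos 9: 2 -> fault, evict 5, frames {0,2}
At position 9, page 5 is evicted.

5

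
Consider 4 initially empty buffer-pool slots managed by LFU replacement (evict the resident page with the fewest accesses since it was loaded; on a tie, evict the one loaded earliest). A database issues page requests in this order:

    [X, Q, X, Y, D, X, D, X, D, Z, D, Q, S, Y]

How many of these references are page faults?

X -> miss, frames [X]
Q -> miss, frames [X, Q]
X -> hit
Y -> miss, frames [X, Q, Y]
D -> miss, frames [X, Q, Y, D]
X -> hit
D -> hit
X -> hit
D -> hit
Z -> miss, evict Q, frames [X, Y, D, Z]
D -> hit
Q -> miss, evict Y, frames [X, D, Z, Q]
S -> miss, evict Z, frames [X, D, Q, S]
Y -> miss, evict Q, frames [X, D, S, Y]
Page faults: 8.

8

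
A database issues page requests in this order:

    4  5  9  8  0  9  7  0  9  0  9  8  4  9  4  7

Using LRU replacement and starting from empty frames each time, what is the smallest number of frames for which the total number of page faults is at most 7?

5

f=1: 16 faults
f=2: 13 faults
f=3: 9 faults
f=4: 8 faults
f=5: 7 faults
f=6: 6 faults
Smallest f with faults ≤ 7 is 5.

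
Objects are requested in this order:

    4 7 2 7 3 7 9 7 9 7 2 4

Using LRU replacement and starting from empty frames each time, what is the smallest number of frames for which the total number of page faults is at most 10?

2

f=1: 12 faults
f=2: 7 faults
f=3: 7 faults
f=4: 6 faults
f=5: 5 faults
Smallest f with faults ≤ 10 is 2.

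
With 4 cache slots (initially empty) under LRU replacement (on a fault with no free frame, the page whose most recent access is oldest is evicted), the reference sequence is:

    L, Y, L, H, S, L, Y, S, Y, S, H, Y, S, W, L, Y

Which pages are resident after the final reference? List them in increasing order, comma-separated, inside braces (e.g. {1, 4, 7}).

{L, S, W, Y}

L → miss, frames {L}
Y → miss, frames {L,Y}
L → hit
H → miss, frames {Y,L,H}
S → miss, frames {Y,L,H,S}
L → hit
Y → hit
S → hit
Y → hit
S → hit
H → hit
Y → hit
S → hit
W → miss, evict L, frames {H,Y,S,W}
L → miss, evict H, frames {Y,S,W,L}
Y → hit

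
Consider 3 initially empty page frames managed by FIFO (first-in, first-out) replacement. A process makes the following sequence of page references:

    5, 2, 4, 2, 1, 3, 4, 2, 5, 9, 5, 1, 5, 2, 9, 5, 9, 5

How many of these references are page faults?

12

5 -> miss, frames [5]
2 -> miss, frames [5, 2]
4 -> miss, frames [5, 2, 4]
2 -> hit
1 -> miss, evict 5, frames [2, 4, 1]
3 -> miss, evict 2, frames [4, 1, 3]
4 -> hit
2 -> miss, evict 4, frames [1, 3, 2]
5 -> miss, evict 1, frames [3, 2, 5]
9 -> miss, evict 3, frames [2, 5, 9]
5 -> hit
1 -> miss, evict 2, frames [5, 9, 1]
5 -> hit
2 -> miss, evict 5, frames [9, 1, 2]
9 -> hit
5 -> miss, evict 9, frames [1, 2, 5]
9 -> miss, evict 1, frames [2, 5, 9]
5 -> hit
Page faults: 12.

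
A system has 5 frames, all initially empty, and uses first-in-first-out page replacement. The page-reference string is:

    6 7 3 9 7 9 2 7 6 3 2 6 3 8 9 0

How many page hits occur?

6 -> miss, frames [6]
7 -> miss, frames [6, 7]
3 -> miss, frames [6, 7, 3]
9 -> miss, frames [6, 7, 3, 9]
7 -> hit
9 -> hit
2 -> miss, frames [6, 7, 3, 9, 2]
7 -> hit
6 -> hit
3 -> hit
2 -> hit
6 -> hit
3 -> hit
8 -> miss, evict 6, frames [7, 3, 9, 2, 8]
9 -> hit
0 -> miss, evict 7, frames [3, 9, 2, 8, 0]
Hits: 9.

9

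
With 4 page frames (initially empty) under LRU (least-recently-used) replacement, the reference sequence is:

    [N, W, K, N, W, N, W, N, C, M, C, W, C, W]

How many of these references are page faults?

N: miss, frames [N]
W: miss, frames [N, W]
K: miss, frames [N, W, K]
N: hit
W: hit
N: hit
W: hit
N: hit
C: miss, frames [K, W, N, C]
M: miss, evict K, frames [W, N, C, M]
C: hit
W: hit
C: hit
W: hit
Page faults: 5.

5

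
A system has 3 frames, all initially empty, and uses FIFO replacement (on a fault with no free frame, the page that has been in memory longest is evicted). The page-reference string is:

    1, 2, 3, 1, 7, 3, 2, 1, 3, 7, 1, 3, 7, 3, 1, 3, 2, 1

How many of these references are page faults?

1: miss, frames [1]
2: miss, frames [1, 2]
3: miss, frames [1, 2, 3]
1: hit
7: miss, evict 1, frames [2, 3, 7]
3: hit
2: hit
1: miss, evict 2, frames [3, 7, 1]
3: hit
7: hit
1: hit
3: hit
7: hit
3: hit
1: hit
3: hit
2: miss, evict 3, frames [7, 1, 2]
1: hit
Page faults: 6.

6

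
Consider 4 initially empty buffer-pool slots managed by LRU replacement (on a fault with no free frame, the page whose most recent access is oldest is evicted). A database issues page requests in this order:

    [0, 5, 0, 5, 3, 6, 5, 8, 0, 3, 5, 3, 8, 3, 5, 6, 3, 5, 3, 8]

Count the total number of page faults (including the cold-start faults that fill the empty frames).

0: fault, frames (0)
5: fault, frames (0 5)
0: hit
5: hit
3: fault, frames (0 5 3)
6: fault, frames (0 5 3 6)
5: hit
8: fault, evict 0, frames (3 6 5 8)
0: fault, evict 3, frames (6 5 8 0)
3: fault, evict 6, frames (5 8 0 3)
5: hit
3: hit
8: hit
3: hit
5: hit
6: fault, evict 0, frames (8 3 5 6)
3: hit
5: hit
3: hit
8: hit
Page faults: 8.

8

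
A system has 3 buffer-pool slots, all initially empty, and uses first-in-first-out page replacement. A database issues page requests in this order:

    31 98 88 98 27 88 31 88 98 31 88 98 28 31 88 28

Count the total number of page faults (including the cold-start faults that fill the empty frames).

31 → miss, frames [31]
98 → miss, frames [31, 98]
88 → miss, frames [31, 98, 88]
98 → hit
27 → miss, evict 31, frames [98, 88, 27]
88 → hit
31 → miss, evict 98, frames [88, 27, 31]
88 → hit
98 → miss, evict 88, frames [27, 31, 98]
31 → hit
88 → miss, evict 27, frames [31, 98, 88]
98 → hit
28 → miss, evict 31, frames [98, 88, 28]
31 → miss, evict 98, frames [88, 28, 31]
88 → hit
28 → hit
Page faults: 9.

9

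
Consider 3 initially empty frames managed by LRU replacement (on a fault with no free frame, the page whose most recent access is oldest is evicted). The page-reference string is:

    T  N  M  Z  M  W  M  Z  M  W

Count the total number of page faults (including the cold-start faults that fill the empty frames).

T: fault, frames [T]
N: fault, frames [T, N]
M: fault, frames [T, N, M]
Z: fault, evict T, frames [N, M, Z]
M: hit
W: fault, evict N, frames [Z, M, W]
M: hit
Z: hit
M: hit
W: hit
Page faults: 5.

5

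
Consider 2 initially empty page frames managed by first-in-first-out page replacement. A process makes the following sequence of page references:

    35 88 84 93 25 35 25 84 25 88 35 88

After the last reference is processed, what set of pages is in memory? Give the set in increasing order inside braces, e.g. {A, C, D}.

35: miss, frames {35}
88: miss, frames {35,88}
84: miss, evict 35, frames {88,84}
93: miss, evict 88, frames {84,93}
25: miss, evict 84, frames {93,25}
35: miss, evict 93, frames {25,35}
25: hit
84: miss, evict 25, frames {35,84}
25: miss, evict 35, frames {84,25}
88: miss, evict 84, frames {25,88}
35: miss, evict 25, frames {88,35}
88: hit

{35, 88}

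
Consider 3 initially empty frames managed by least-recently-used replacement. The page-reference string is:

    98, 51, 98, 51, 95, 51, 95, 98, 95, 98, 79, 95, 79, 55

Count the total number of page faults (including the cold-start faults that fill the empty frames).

98 -> miss, frames (98)
51 -> miss, frames (98 51)
98 -> hit
51 -> hit
95 -> miss, frames (98 51 95)
51 -> hit
95 -> hit
98 -> hit
95 -> hit
98 -> hit
79 -> miss, evict 51, frames (95 98 79)
95 -> hit
79 -> hit
55 -> miss, evict 98, frames (95 79 55)
Page faults: 5.

5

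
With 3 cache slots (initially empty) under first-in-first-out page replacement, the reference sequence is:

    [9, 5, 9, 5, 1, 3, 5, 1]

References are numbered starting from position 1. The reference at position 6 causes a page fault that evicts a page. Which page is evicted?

9

pos 1: 9 → miss, frames [9]
pos 2: 5 → miss, frames [9, 5]
pos 3: 9 → hit
pos 4: 5 → hit
pos 5: 1 → miss, frames [9, 5, 1]
pos 6: 3 → miss, evict 9, frames [5, 1, 3]
At position 6, page 9 is evicted.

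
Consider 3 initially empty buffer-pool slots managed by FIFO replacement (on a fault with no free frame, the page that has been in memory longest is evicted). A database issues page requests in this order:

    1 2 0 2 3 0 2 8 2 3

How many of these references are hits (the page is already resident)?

1: fault, frames [1]
2: fault, frames [1, 2]
0: fault, frames [1, 2, 0]
2: hit
3: fault, evict 1, frames [2, 0, 3]
0: hit
2: hit
8: fault, evict 2, frames [0, 3, 8]
2: fault, evict 0, frames [3, 8, 2]
3: hit
Hits: 4.

4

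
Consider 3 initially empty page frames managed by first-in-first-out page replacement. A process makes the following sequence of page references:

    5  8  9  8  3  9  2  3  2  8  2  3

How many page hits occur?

6

5 -> fault, frames {5}
8 -> fault, frames {5,8}
9 -> fault, frames {5,8,9}
8 -> hit
3 -> fault, evict 5, frames {8,9,3}
9 -> hit
2 -> fault, evict 8, frames {9,3,2}
3 -> hit
2 -> hit
8 -> fault, evict 9, frames {3,2,8}
2 -> hit
3 -> hit
Hits: 6.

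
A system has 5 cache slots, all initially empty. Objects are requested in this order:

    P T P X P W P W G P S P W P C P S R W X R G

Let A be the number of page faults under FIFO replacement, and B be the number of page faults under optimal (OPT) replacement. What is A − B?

3

Under FIFO: F F . F . F . . F . F F . . F . . F F F . F → 12 faults.
Under OPT: F F . F . F . . F . F . . . F . . F . . . F → 9 faults.
A − B = 12 − 9 = 3.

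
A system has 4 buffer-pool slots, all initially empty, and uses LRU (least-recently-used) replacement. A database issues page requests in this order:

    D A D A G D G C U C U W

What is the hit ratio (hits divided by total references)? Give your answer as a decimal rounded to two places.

D: miss, frames (D)
A: miss, frames (D A)
D: hit
A: hit
G: miss, frames (D A G)
D: hit
G: hit
C: miss, frames (A D G C)
U: miss, evict A, frames (D G C U)
C: hit
U: hit
W: miss, evict D, frames (G C U W)
Hits: 6 of 12 references → 6/12 = 0.5000.

0.50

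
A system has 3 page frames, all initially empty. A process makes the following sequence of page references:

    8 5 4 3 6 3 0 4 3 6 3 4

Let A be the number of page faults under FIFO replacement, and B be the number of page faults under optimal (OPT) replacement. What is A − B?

Under FIFO: F F F F F . F F F F . . → 9 faults.
Under OPT: F F F F F . F . . F . . → 7 faults.
A − B = 9 − 7 = 2.

2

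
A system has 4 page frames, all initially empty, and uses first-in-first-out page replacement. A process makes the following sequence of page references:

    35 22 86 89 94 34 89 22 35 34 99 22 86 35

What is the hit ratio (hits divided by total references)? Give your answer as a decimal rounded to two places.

0.29

35: miss, frames (35)
22: miss, frames (35 22)
86: miss, frames (35 22 86)
89: miss, frames (35 22 86 89)
94: miss, evict 35, frames (22 86 89 94)
34: miss, evict 22, frames (86 89 94 34)
89: hit
22: miss, evict 86, frames (89 94 34 22)
35: miss, evict 89, frames (94 34 22 35)
34: hit
99: miss, evict 94, frames (34 22 35 99)
22: hit
86: miss, evict 34, frames (22 35 99 86)
35: hit
Hits: 4 of 14 references → 4/14 = 0.2857.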